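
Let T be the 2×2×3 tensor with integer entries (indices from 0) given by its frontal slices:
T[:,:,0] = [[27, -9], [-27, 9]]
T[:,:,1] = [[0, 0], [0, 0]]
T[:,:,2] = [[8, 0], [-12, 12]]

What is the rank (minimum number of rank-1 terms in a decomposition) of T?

2

Lower bound: the mode-1 unfolding of T (rows indexed by i, columns by (j,k) = (0,0), (0,1), (0,2), (1,0), (1,1), (1,2)) is [[27, 0, 8, -9, 0, 0], [-27, 0, -12, 9, 0, 12]].
There the 2×2 minor on rows i ∈ {0, 1}, columns (j,k) ∈ {(0,0), (0,2)} is det [[27, 8], [-27, -12]] = -108 ≠ 0, so this unfolding has rank ≥ 2; CP rank is at least every unfolding rank, so rank(T) ≥ 2. (This is only a lower bound: in general the CP rank may exceed every unfolding rank, so we still need to exhibit 2 rank-1 terms summing to T.)
Upper bound — finding two terms. Write S_k = T[:,:,k] for the frontal slices: S₀ = [[27, -9], [-27, 9]], S₁ = [[0, 0], [0, 0]], S₂ = [[8, 0], [-12, 12]].
If T = a₁ ∘ b₁ ∘ c₁ + a₂ ∘ b₂ ∘ c₂ then each S_k = c₁[k]·a₁b₁ᵀ + c₂[k]·a₂b₂ᵀ. S₀ and S₂ are linearly independent, so a₁b₁ᵀ and a₂b₂ᵀ must span the same plane of matrices: they are the rank-1 matrices of the form x·S₀ + y·S₂.
det(x·S₀ + y·S₂) is 288·xy + 96·y² = 96·(y)(3·x + y), vanishing at (x:y) = (1:0) and (1:-3).
M₁ = S₀ = [[27, -9], [-27, 9]] = 9·[1, -1][3, -1]ᵀ and M₂ = S₀ − 3·S₂ = [[3, -9], [9, -27]] = 3·[1, 3][1, -3]ᵀ, so take a₁ = [1, -1], b₁ = [3, -1], a₂ = [1, 3], b₂ = [1, -3].
Each slice is an integer combination of E₁ = a₁b₁ᵀ and E₂ = a₂b₂ᵀ: S₀ = 9·E₁, S₁ = 0, S₂ = 3·E₁ − E₂; reading off coefficients, c₁ = [9, 0, 3] and c₂ = [0, 0, -1].
Hence T = [1, -1] ∘ [3, -1] ∘ [9, 0, 3] + [1, 3] ∘ [1, -3] ∘ [0, 0, -1], so rank(T) ≤ 2.
These bounds meet, so rank(T) = 2.
Check entry T[1,0,2] = -12: (-1)·(3)·(3) + (3)·(1)·(-1) = -12.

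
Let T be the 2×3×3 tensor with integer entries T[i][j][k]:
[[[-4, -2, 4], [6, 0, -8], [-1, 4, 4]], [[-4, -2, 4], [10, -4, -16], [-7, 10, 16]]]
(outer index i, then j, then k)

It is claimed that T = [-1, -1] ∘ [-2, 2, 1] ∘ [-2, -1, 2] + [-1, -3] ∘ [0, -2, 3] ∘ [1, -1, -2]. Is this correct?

Yes

Reconstruct entrywise from the claimed factors. For example, T[0,1,2] = -8 and Σₗ aₗ[0]bₗ[1]cₗ[2] = (-1)·(2)·(2) + (-1)·(-2)·(-2) = -8; checking all 18 entries, every one matches. The claim holds.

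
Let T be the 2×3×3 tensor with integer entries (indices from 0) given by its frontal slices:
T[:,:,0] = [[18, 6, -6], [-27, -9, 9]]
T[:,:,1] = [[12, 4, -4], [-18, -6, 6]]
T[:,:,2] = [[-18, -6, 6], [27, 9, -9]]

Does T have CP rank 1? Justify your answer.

If T = a ⊗ b ⊗ c then every fibre of T is a multiple of the corresponding factor, so read the factors off the fibres through the nonzero entry T[0,0,0] = 18.
The mode-1 fibre T[:,0,0] = [18, -27] gives a = (2, -3) (primitive direction); the mode-2 fibre T[0,:,0] = [18, 6, -6] gives b = (3, 1, -1); then c[k] = T[0,0,k] / (a[0]·b[0]) = [18, 12, -18] / 6 = (3, 2, -3).
Expanding (2, -3) ⊗ (3, 1, -1) ⊗ (3, 2, -3) reproduces all 18 entries of T, so T = (2, -3) ⊗ (3, 1, -1) ⊗ (3, 2, -3) and rank(T) ≤ 1.
Equivalently every frontal slice T[:,:,k] is c[k] times the rank-1 matrix (2, -3) ⊗ (3, 1, -1). So T has rank 1 (it is nonzero).

Yes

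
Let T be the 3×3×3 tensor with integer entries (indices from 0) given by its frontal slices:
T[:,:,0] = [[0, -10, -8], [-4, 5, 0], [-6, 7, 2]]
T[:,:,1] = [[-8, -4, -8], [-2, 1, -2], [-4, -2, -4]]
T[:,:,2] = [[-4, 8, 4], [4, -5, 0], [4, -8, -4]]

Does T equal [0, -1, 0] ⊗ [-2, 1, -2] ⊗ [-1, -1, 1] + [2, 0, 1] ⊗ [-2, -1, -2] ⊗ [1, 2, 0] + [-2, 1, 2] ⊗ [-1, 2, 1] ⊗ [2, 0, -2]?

Reconstruct entrywise from the claimed factors. For example, T[0,0,0] = 0 and Σₗ aₗ[0]bₗ[0]cₗ[0] = (0)·(-2)·(-1) + (2)·(-2)·(1) + (-2)·(-1)·(2) = 0; checking all 27 entries, every one matches. The claim holds.

Yes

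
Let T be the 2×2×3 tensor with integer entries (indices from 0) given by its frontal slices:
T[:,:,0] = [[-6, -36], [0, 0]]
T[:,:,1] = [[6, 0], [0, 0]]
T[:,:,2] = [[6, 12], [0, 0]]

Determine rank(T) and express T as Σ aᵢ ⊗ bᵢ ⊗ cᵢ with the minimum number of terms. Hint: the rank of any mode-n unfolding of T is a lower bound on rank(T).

Lower bound: the mode-3 unfolding of T (rows indexed by k, columns by (i,j) = (0,0), (0,1), (1,0), (1,1)) is [[-6, -36, 0, 0], [6, 0, 0, 0], [6, 12, 0, 0]].
There the 2×2 minor on rows k ∈ {0, 1}, columns (i,j) ∈ {(0,0), (0,1)} is det [[-6, -36], [6, 0]] = 216 ≠ 0, so this unfolding has rank ≥ 2; CP rank is at least every unfolding rank, so rank(T) ≥ 2. (Unfolding ranks only ever bound the CP rank from below — rank(T) can be strictly larger than all of them — so the matching upper bound has to come from an explicit 2-term decomposition.)
Upper bound — finding two terms. Every mode-1 slice of T is a multiple of one matrix: T[i,:,:] = a[i]·M with a = [1, 0] and M = [[-6, 6, 6], [-36, 0, 12]] (rows indexed by j, columns by k). So it suffices to write M as a sum of two rank-1 matrices.
Splitting M by its rows (j = 0, 1), M = [1, 0][-6, 6, 6]ᵀ + [0, 1][-36, 0, 12]ᵀ.
Hence T = [1, 0] ⊗ [1, 0] ⊗ [-6, 6, 6] + [1, 0] ⊗ [0, 1] ⊗ [-36, 0, 12], so rank(T) ≤ 2.
These bounds meet, so rank(T) = 2.

rank(T) = 2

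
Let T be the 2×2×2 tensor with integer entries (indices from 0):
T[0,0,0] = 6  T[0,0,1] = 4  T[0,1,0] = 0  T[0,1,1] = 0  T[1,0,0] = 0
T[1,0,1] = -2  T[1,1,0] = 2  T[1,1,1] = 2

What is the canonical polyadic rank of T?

Lower bound: the mode-2 unfolding of T (rows indexed by j, columns by (i,k) = (0,0), (0,1), (1,0), (1,1)) is [[6, 4, 0, -2], [0, 0, 2, 2]].
There the 2×2 minor on rows j ∈ {0, 1}, columns (i,k) ∈ {(0,0), (1,0)} is det [[6, 0], [0, 2]] = 12 ≠ 0, so this unfolding has rank ≥ 2; CP rank is at least every unfolding rank, so rank(T) ≥ 2. (Flattening ranks never certify an upper bound on CP rank; for that we must actually write T with 2 rank-1 terms.)
Upper bound — finding two terms. Write S_k = T[:,:,k] for the frontal slices: S₀ = [[6, 0], [0, 2]], S₁ = [[4, 0], [-2, 2]].
If T = a₁ ⊗ b₁ ⊗ c₁ + a₂ ⊗ b₂ ⊗ c₂ then each S_k = c₁[k]·a₁b₁ᵀ + c₂[k]·a₂b₂ᵀ. S₀ and S₁ are linearly independent, so a₁b₁ᵀ and a₂b₂ᵀ must span the same plane of matrices: they are the rank-1 matrices of the form x·S₀ + y·S₁.
det(x·S₀ + y·S₁) is 12·x² + 20·xy + 8·y² = 4·(3·x + 2·y)(x + y), vanishing at (x:y) = (2:-3) and (1:-1).
M₁ = 2·S₀ − 3·S₁ = [[0, 0], [6, -2]] = 2·[0, 1][3, -1]ᵀ and M₂ = S₀ − S₁ = [[2, 0], [2, 0]] = 2·[1, 1][1, 0]ᵀ, so take a₁ = [0, 1], b₁ = [3, -1], a₂ = [1, 1], b₂ = [1, 0].
Each slice is an integer combination of E₁ = a₁b₁ᵀ and E₂ = a₂b₂ᵀ: S₀ = −2·E₁ + 6·E₂, S₁ = −2·E₁ + 4·E₂; reading off coefficients, c₁ = [-2, -2] and c₂ = [6, 4].
Hence T = [0, 1] ⊗ [3, -1] ⊗ [-2, -2] + [1, 1] ⊗ [1, 0] ⊗ [6, 4], so rank(T) ≤ 2.
These bounds meet, so rank(T) = 2.
Check entry T[1,0,0] = 0: (1)·(3)·(-2) + (1)·(1)·(6) = 0.

2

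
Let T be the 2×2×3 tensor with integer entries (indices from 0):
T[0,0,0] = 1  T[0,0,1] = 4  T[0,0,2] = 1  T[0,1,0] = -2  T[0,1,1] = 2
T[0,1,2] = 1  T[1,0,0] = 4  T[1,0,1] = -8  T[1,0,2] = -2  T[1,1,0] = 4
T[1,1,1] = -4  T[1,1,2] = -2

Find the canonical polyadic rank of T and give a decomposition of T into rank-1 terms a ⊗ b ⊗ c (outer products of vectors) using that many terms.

rank(T) = 3

Lower bound: in the mode-3 unfolding of T (rows indexed by k, columns by (i,j)) the 3×3 minor on rows k ∈ {0, 1, 2}, columns (i,j) ∈ {(0,0), (0,1), (1,0)} is det [[1, -2, 4], [4, 2, -8], [1, 1, -2]] = 12 ≠ 0, so that unfolding has rank ≥ 3 and hence rank(T) ≥ 3 (CP rank is at least every unfolding rank, though it can be larger).
Upper bound: T is a sum of 3 rank-1 terms, T = [1, -2] ⊗ [2, 1] ⊗ [-2, 2, 1] + [1, -1] ⊗ [1, 0] ⊗ [4, 0, -2] + [1, 0] ⊗ [1, 0] ⊗ [1, 0, 1] (one valid choice — decompositions are not unique — normalised so each a, b is primitive with positive first nonzero entry; check it by expanding all entries), so rank(T) ≤ 3.
These bounds meet, so rank(T) = 3.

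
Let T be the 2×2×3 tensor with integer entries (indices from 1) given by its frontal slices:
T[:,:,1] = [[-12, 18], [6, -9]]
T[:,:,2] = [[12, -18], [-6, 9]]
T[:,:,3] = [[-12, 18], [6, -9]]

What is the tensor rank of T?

Lower bound: T ≠ 0 (e.g. T[1,1,1] = -12), so rank(T) ≥ 1.
Upper bound: if T = a ⊗ b ⊗ c then every fibre of T is a multiple of the corresponding factor, so read the factors off the fibres through the nonzero entry T[1,1,1] = -12.
The mode-1 fibre T[:,1,1] = [-12, 6] gives a = [2, -1] (primitive direction); the mode-2 fibre T[1,:,1] = [-12, 18] gives b = [2, -3]; then c[k] = T[1,1,k] / (a[1]·b[1]) = [-12, 12, -12] / 4 = [-3, 3, -3].
Expanding [2, -1] ⊗ [2, -3] ⊗ [-3, 3, -3] reproduces all 12 entries of T, so T = [2, -1] ⊗ [2, -3] ⊗ [-3, 3, -3] and rank(T) ≤ 1.
These bounds meet, so rank(T) = 1.

1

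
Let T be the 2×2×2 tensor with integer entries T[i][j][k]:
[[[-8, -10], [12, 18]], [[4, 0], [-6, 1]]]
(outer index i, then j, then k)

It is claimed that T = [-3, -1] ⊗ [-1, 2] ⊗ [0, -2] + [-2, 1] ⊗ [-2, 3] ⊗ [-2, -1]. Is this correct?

Yes

Reconstruct entrywise from the claimed factors. For example, T[1,1,0] = -6 and Σₗ aₗ[1]bₗ[1]cₗ[0] = (-1)·(2)·(0) + (1)·(3)·(-2) = -6; checking all 8 entries, every one matches. The claim holds.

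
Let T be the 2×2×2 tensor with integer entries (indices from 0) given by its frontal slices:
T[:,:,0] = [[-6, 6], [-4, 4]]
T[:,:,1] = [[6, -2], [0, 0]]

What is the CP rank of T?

Lower bound: in the mode-2 unfolding of T (rows indexed by j, columns by (i,k)) the 2×2 minor on rows j ∈ {0, 1}, columns (i,k) ∈ {(0,0), (0,1)} is det [[-6, 6], [6, -2]] = -24 ≠ 0, so that unfolding has rank ≥ 2 and hence rank(T) ≥ 2 (CP rank is at least every unfolding rank, though it can be larger).
Upper bound: with S_k = T[:,:,k], the two rank-1 terms a₁b₁ᵀ, a₂b₂ᵀ are the rank-1 members of the pencil x·S₀ + y·S₁.
det(x·S₀ + y·S₁) is 16·xy = 16·(y)(x), vanishing at (x:y) = (1:0) and (0:1).
M₁ = S₀ = [[-6, 6], [-4, 4]] = (-2)·(3, 2)(1, -1)ᵀ and M₂ = S₁ = [[6, -2], [0, 0]] = 2·(1, 0)(3, -1)ᵀ, so take a₁ = (3, 2), b₁ = (1, -1), a₂ = (1, 0), b₂ = (3, -1).
Each slice is an integer combination of E₁ = a₁b₁ᵀ and E₂ = a₂b₂ᵀ: S₀ = −2·E₁, S₁ = 2·E₂; reading off coefficients, c₁ = (-2, 0) and c₂ = (0, 2).
Hence T = (3, 2) ∘ (1, -1) ∘ (-2, 0) + (1, 0) ∘ (3, -1) ∘ (0, 2), so rank(T) ≤ 2.
These bounds meet, so rank(T) = 2.

2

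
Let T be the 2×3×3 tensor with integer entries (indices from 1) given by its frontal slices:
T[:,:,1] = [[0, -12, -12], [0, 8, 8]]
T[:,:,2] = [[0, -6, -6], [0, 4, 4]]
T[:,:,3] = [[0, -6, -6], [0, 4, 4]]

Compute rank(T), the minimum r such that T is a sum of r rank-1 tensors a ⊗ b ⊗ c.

Lower bound: T ≠ 0 (e.g. T[1,2,1] = -12), so rank(T) ≥ 1.
Upper bound: if T = a ⊗ b ⊗ c then every fibre of T is a multiple of the corresponding factor, so read the factors off the fibres through the nonzero entry T[1,2,1] = -12.
The mode-1 fibre T[:,2,1] = [-12, 8] gives a = [3, -2] (primitive direction); the mode-2 fibre T[1,:,1] = [0, -12, -12] gives b = [0, 1, 1]; then c[k] = T[1,2,k] / (a[1]·b[2]) = [-12, -6, -6] / 3 = [-4, -2, -2].
Expanding [3, -2] ⊗ [0, 1, 1] ⊗ [-4, -2, -2] reproduces all 18 entries of T, so T = [3, -2] ⊗ [0, 1, 1] ⊗ [-4, -2, -2] and rank(T) ≤ 1.
These bounds meet, so rank(T) = 1.
Check entry T[2,1,2] = 0: (-2)·(0)·(-2) = 0.

1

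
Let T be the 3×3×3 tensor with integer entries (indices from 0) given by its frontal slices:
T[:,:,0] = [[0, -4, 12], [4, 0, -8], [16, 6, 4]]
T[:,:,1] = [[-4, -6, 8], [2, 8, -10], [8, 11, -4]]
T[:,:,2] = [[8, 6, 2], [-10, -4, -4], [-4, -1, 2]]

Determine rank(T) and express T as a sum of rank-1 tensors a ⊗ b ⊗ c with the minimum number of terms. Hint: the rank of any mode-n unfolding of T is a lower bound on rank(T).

rank(T) = 3

Lower bound: in the mode-2 unfolding of T (rows indexed by j, columns by (i,k)) the 3×3 minor on rows j ∈ {0, 1, 2}, columns (i,k) ∈ {(0,0), (0,1), (1,0)} is det [[0, -4, 4], [-4, -6, 0], [12, 8, -8]] = 288 ≠ 0, so that unfolding has rank ≥ 3 and hence rank(T) ≥ 3 (CP rank is at least every unfolding rank, though it can be larger).
Upper bound: T is a sum of 3 rank-1 terms, T = [0, 1, 1] ⊗ [1, -1, 1] ⊗ [4, -2, -2] + [1, -1, -1] ⊗ [2, 2, -1] ⊗ [-4, -4, 2] + [2, -2, 1] ⊗ [2, 1, 2] ⊗ [2, 1, 1] (one valid choice — decompositions are not unique — normalised so each a, b is primitive with positive first nonzero entry; check it by expanding all entries), so rank(T) ≤ 3.
These bounds meet, so rank(T) = 3.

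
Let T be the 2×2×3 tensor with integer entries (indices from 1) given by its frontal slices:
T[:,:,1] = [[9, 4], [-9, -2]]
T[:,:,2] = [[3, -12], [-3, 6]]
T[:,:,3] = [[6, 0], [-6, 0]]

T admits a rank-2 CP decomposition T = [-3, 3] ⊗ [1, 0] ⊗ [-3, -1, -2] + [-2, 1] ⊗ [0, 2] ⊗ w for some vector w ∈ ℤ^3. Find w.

Subtract the known terms from T to get the rank-1 residual R = [-2, 1] ⊗ [0, 2] ⊗ w, so R[i,j,k] = a[i]·b[j]·w[k]. Pick indices with nonzero a[1]·b[2] = (-2)·(2) = -4. Only the fibre through (1,2,·) is needed: R[1,2,:] = T[1,2,:] − Σₗ aₗ[1]bₗ[2]cₗ = [4, -12, 0] − (-3)·(0)·[-3, -1, -2] = [4, -12, 0]. Then w[k] = R[1,2,k] / -4 for each k, giving w = [4, -12, 0] / -4 = [-1, 3, 0].

w = [-1, 3, 0]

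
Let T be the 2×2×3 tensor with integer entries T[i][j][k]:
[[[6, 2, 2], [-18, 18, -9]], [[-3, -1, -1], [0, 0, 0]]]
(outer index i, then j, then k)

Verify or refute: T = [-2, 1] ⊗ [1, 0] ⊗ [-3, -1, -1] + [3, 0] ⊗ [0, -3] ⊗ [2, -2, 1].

Yes

Reconstruct entrywise from the claimed factors. For example, T[1,0,0] = -3 and Σₗ aₗ[1]bₗ[0]cₗ[0] = (1)·(1)·(-3) + (0)·(0)·(2) = -3; checking all 12 entries, every one matches. The claim holds.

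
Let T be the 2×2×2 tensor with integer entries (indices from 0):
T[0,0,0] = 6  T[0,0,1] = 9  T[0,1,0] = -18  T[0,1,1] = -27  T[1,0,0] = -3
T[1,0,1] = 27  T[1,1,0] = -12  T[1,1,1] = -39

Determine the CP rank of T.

2

Lower bound: the mode-1 unfolding of T (rows indexed by i, columns by (j,k) = (0,0), (0,1), (1,0), (1,1)) is [[6, 9, -18, -27], [-3, 27, -12, -39]].
There the 2×2 minor on rows i ∈ {0, 1}, columns (j,k) ∈ {(0,0), (0,1)} is det [[6, 9], [-3, 27]] = 189 ≠ 0, so this unfolding has rank ≥ 2; CP rank is at least every unfolding rank, so rank(T) ≥ 2. (This is only a lower bound: in general the CP rank may exceed every unfolding rank, so we still need to exhibit 2 rank-1 terms summing to T.)
Upper bound — finding two terms. Write S_k = T[:,:,k] for the frontal slices: S₀ = [[6, -18], [-3, -12]], S₁ = [[9, -27], [27, -39]].
If T = a₁ (x) b₁ (x) c₁ + a₂ (x) b₂ (x) c₂ then each S_k = c₁[k]·a₁b₁ᵀ + c₂[k]·a₂b₂ᵀ. S₀ and S₁ are linearly independent, so a₁b₁ᵀ and a₂b₂ᵀ must span the same plane of matrices: they are the rank-1 matrices of the form x·S₀ + y·S₁.
det(x·S₀ + y·S₁) is −126·x² + 63·xy + 378·y² = (-63)·(2·x + 3·y)(x − 2·y), vanishing at (x:y) = (3:-2) and (2:1).
M₁ = 3·S₀ − 2·S₁ = [[0, 0], [-63, 42]] = (-21)·[0, 1][3, -2]ᵀ and M₂ = 2·S₀ + S₁ = [[21, -63], [21, -63]] = 21·[1, 1][1, -3]ᵀ, so take a₁ = [0, 1], b₁ = [3, -2], a₂ = [1, 1], b₂ = [1, -3].
Each slice is an integer combination of E₁ = a₁b₁ᵀ and E₂ = a₂b₂ᵀ: S₀ = −3·E₁ + 6·E₂, S₁ = 6·E₁ + 9·E₂; reading off coefficients, c₁ = [-3, 6] and c₂ = [6, 9].
Hence T = [0, 1] (x) [3, -2] (x) [-3, 6] + [1, 1] (x) [1, -3] (x) [6, 9], so rank(T) ≤ 2.
These bounds meet, so rank(T) = 2.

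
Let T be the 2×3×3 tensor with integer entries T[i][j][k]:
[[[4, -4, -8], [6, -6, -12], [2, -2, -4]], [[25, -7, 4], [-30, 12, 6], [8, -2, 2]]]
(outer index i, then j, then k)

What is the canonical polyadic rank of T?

Lower bound: the mode-1 unfolding of T (rows indexed by i, columns by (j,k) = (0,0), (0,1), (0,2), (1,0), (1,1), (1,2), (2,0), (2,1), (2,2)) is [[4, -4, -8, 6, -6, -12, 2, -2, -4], [25, -7, 4, -30, 12, 6, 8, -2, 2]].
There the 2×2 minor on rows i ∈ {0, 1}, columns (j,k) ∈ {(0,0), (0,1)} is det [[4, -4], [25, -7]] = 72 ≠ 0, so this unfolding has rank ≥ 2; CP rank is at least every unfolding rank, so rank(T) ≥ 2. (Flattening ranks never certify an upper bound on CP rank; for that we must actually write T with 2 rank-1 terms.)
Upper bound — finding two terms. Write S_k = T[:,:,k] for the frontal slices: S₀ = [[4, 6, 2], [25, -30, 8]], S₁ = [[-4, -6, -2], [-7, 12, -2]], S₂ = [[-8, -12, -4], [4, 6, 2]].
If T = a₁ ⊗ b₁ ⊗ c₁ + a₂ ⊗ b₂ ⊗ c₂ then each S_k = c₁[k]·a₁b₁ᵀ + c₂[k]·a₂b₂ᵀ. S₀ and S₁ are linearly independent, so a₁b₁ᵀ and a₂b₂ᵀ must span the same plane of matrices: they are the rank-1 matrices of the form x·S₀ + y·S₁.
The 2×2 minor of x·S₀ + y·S₁ on rows {0,1}, columns {0,1} is −270·x² + 360·xy − 90·y² = (-90)·(3·x − y)(x − y), vanishing at (x:y) = (1:3) and (1:1).
M₁ = S₀ + 3·S₁ = [[-8, -12, -4], [4, 6, 2]] = (-2)·[2, -1][2, 3, 1]ᵀ and M₂ = S₀ + S₁ = [[0, 0, 0], [18, -18, 6]] = 6·[0, 1][3, -3, 1]ᵀ, so take a₁ = [2, -1], b₁ = [2, 3, 1], a₂ = [0, 1], b₂ = [3, -3, 1].
Each slice is an integer combination of E₁ = a₁b₁ᵀ and E₂ = a₂b₂ᵀ: S₀ = E₁ + 9·E₂, S₁ = −E₁ − 3·E₂, S₂ = −2·E₁; reading off coefficients, c₁ = [1, -1, -2] and c₂ = [9, -3, 0].
Hence T = [2, -1] ⊗ [2, 3, 1] ⊗ [1, -1, -2] + [0, 1] ⊗ [3, -3, 1] ⊗ [9, -3, 0], so rank(T) ≤ 2.
These bounds meet, so rank(T) = 2.
Check entry T[1,0,2] = 4: (-1)·(2)·(-2) + (1)·(3)·(0) = 4.

2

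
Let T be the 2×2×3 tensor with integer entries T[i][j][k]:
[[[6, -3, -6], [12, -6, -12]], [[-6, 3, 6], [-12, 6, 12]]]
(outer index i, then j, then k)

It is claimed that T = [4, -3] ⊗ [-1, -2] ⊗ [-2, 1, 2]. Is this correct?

No

Reconstruct entry (0,0,0) from the claimed factors: Σₗ aₗ[0]bₗ[0]cₗ[0] = (4)·(-1)·(-2) = 8, but T[0,0,0] = 6. The claim is false.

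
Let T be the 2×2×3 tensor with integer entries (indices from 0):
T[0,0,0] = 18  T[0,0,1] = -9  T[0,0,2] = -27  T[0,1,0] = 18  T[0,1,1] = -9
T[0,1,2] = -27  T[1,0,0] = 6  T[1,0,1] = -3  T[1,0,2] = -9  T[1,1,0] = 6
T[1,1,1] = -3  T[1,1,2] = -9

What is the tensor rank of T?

Lower bound: T ≠ 0 (e.g. T[0,0,0] = 18), so rank(T) ≥ 1.
Upper bound: if T = a ⊗ b ⊗ c then every fibre of T is a multiple of the corresponding factor, so read the factors off the fibres through the nonzero entry T[0,0,0] = 18.
The mode-1 fibre T[:,0,0] = [18, 6] gives a = (3, 1) (primitive direction); the mode-2 fibre T[0,:,0] = [18, 18] gives b = (1, 1); then c[k] = T[0,0,k] / (a[0]·b[0]) = [18, -9, -27] / 3 = (6, -3, -9).
Expanding (3, 1) ⊗ (1, 1) ⊗ (6, -3, -9) reproduces all 12 entries of T, so T = (3, 1) ⊗ (1, 1) ⊗ (6, -3, -9) and rank(T) ≤ 1.
These bounds meet, so rank(T) = 1.

1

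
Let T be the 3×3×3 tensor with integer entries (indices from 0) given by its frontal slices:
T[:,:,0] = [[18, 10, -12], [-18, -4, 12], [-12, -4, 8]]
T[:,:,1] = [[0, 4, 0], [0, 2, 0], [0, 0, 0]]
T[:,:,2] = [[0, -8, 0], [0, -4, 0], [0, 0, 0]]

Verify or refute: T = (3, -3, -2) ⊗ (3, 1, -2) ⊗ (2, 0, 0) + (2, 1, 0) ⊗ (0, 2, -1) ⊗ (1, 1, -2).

No

Reconstruct entry (0,2,0) from the claimed factors: Σₗ aₗ[0]bₗ[2]cₗ[0] = (3)·(-2)·(2) + (2)·(-1)·(1) = -14, but T[0,2,0] = -12. The claim is false.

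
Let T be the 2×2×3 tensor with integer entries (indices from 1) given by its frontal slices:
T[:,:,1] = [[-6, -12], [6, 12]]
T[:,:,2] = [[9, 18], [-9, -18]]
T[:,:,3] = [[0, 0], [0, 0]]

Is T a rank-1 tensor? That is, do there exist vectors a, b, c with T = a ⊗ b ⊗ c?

If T = a ⊗ b ⊗ c then every fibre of T is a multiple of the corresponding factor, so read the factors off the fibres through the nonzero entry T[1,1,1] = -6.
The mode-1 fibre T[:,1,1] = [-6, 6] gives a = [1, -1] (primitive direction); the mode-2 fibre T[1,:,1] = [-6, -12] gives b = [1, 2]; then c[k] = T[1,1,k] / (a[1]·b[1]) = [-6, 9, 0] / 1 = [-6, 9, 0].
Expanding [1, -1] ⊗ [1, 2] ⊗ [-6, 9, 0] reproduces all 12 entries of T, so T = [1, -1] ⊗ [1, 2] ⊗ [-6, 9, 0] and rank(T) ≤ 1.
Equivalently every frontal slice T[:,:,k] is c[k] times the rank-1 matrix [1, -1] ⊗ [1, 2]. So T has rank 1 (it is nonzero).

Yes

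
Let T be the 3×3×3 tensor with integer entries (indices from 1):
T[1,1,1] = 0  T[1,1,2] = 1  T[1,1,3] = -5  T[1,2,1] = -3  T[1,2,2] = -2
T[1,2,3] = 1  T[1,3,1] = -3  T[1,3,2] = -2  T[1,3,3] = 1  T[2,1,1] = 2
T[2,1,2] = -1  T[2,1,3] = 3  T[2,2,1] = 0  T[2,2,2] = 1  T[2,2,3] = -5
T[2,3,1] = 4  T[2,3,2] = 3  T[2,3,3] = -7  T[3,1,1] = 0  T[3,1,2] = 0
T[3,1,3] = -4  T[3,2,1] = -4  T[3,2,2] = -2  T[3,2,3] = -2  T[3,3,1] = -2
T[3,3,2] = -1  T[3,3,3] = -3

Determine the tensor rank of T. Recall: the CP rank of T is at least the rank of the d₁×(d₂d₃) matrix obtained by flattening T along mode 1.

3

Lower bound: the mode-3 unfolding of T (rows indexed by k, columns by (i,j) = (1,1), (1,2), (1,3), (2,1), (2,2), (2,3), (3,1), (3,2), (3,3)) is [[0, -3, -3, 2, 0, 4, 0, -4, -2], [1, -2, -2, -1, 1, 3, 0, -2, -1], [-5, 1, 1, 3, -5, -7, -4, -2, -3]].
There the 3×3 minor on rows k ∈ {1, 2, 3}, columns (i,j) ∈ {(1,1), (1,2), (2,1)} is det [[0, -3, 2], [1, -2, -1], [-5, 1, 3]] = -24 ≠ 0, so this unfolding has rank ≥ 3; CP rank is at least every unfolding rank, so rank(T) ≥ 3. (Flattening ranks never certify an upper bound on CP rank; for that we must actually write T with 3 rank-1 terms.)
Upper bound: T is a sum of 3 rank-1 terms, T = (0, 2, 1) ∘ (2, 0, 1) ∘ (2, 1, -1) + (1, -2, 0) ∘ (2, -1, -1) ∘ (1, 1, -2) + (1, 1, 2) ∘ (1, 1, 1) ∘ (-2, -1, -1) (written with every a and b primitive with positive leading entry and the scale carried by c; CP decompositions are not unique, and this one is verified by expanding entrywise), so rank(T) ≤ 3.
These bounds meet, so rank(T) = 3.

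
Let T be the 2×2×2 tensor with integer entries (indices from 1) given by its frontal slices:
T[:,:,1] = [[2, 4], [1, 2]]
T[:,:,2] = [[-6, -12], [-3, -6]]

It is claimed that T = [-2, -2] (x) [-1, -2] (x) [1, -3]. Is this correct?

Reconstruct entry (2,1,1) from the claimed factors: Σₗ aₗ[2]bₗ[1]cₗ[1] = (-2)·(-1)·(1) = 2, but T[2,1,1] = 1. The claim is false.

No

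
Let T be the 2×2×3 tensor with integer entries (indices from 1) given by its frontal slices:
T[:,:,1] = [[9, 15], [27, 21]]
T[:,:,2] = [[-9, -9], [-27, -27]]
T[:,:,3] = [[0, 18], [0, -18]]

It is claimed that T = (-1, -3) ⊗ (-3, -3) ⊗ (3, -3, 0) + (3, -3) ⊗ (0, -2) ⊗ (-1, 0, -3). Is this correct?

Yes

Reconstruct entrywise from the claimed factors. For example, T[1,1,2] = -9 and Σₗ aₗ[1]bₗ[1]cₗ[2] = (-1)·(-3)·(-3) + (3)·(0)·(0) = -9; checking all 12 entries, every one matches. The claim holds.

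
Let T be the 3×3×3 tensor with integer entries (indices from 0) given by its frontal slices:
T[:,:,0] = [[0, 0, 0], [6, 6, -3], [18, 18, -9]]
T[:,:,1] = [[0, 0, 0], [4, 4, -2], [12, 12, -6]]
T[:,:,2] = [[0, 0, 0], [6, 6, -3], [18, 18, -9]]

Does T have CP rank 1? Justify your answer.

Yes

If T = a ⊗ b ⊗ c then every fibre of T is a multiple of the corresponding factor, so read the factors off the fibres through the nonzero entry T[1,0,0] = 6.
The mode-1 fibre T[:,0,0] = [0, 6, 18] gives a = (0, 1, 3) (primitive direction); the mode-2 fibre T[1,:,0] = [6, 6, -3] gives b = (2, 2, -1); then c[k] = T[1,0,k] / (a[1]·b[0]) = [6, 4, 6] / 2 = (3, 2, 3).
Expanding (0, 1, 3) ⊗ (2, 2, -1) ⊗ (3, 2, 3) reproduces all 27 entries of T, so T = (0, 1, 3) ⊗ (2, 2, -1) ⊗ (3, 2, 3) and rank(T) ≤ 1.
Equivalently every frontal slice T[:,:,k] is c[k] times the rank-1 matrix (0, 1, 3) ⊗ (2, 2, -1). So T has rank 1 (it is nonzero).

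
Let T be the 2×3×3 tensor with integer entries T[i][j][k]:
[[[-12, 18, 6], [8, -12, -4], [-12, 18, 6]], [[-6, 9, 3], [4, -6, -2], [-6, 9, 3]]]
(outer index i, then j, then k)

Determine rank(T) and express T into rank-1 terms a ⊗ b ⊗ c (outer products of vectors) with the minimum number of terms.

Lower bound: T ≠ 0 (e.g. T[0,0,0] = -12), so rank(T) ≥ 1.
Upper bound: if T = a ⊗ b ⊗ c then every fibre of T is a multiple of the corresponding factor, so read the factors off the fibres through the nonzero entry T[0,0,0] = -12.
The mode-1 fibre T[:,0,0] = [-12, -6] gives a = (2, 1) (primitive direction); the mode-2 fibre T[0,:,0] = [-12, 8, -12] gives b = (3, -2, 3); then c[k] = T[0,0,k] / (a[0]·b[0]) = [-12, 18, 6] / 6 = (-2, 3, 1).
Expanding (2, 1) ⊗ (3, -2, 3) ⊗ (-2, 3, 1) reproduces all 18 entries of T, so T = (2, 1) ⊗ (3, -2, 3) ⊗ (-2, 3, 1) and rank(T) ≤ 1.
These bounds meet, so rank(T) = 1.

rank(T) = 1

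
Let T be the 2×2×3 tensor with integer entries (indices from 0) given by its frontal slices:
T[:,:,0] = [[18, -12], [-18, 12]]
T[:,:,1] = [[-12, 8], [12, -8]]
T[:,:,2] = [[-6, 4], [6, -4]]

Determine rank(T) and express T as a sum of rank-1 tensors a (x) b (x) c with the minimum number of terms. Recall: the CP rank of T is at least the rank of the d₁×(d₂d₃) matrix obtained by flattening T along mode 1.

Lower bound: T ≠ 0 (e.g. T[0,0,0] = 18), so rank(T) ≥ 1.
Upper bound: if T = a (x) b (x) c then every fibre of T is a multiple of the corresponding factor, so read the factors off the fibres through the nonzero entry T[0,0,0] = 18.
The mode-1 fibre T[:,0,0] = [18, -18] gives a = [1, -1] (primitive direction); the mode-2 fibre T[0,:,0] = [18, -12] gives b = [3, -2]; then c[k] = T[0,0,k] / (a[0]·b[0]) = [18, -12, -6] / 3 = [6, -4, -2].
Expanding [1, -1] (x) [3, -2] (x) [6, -4, -2] reproduces all 12 entries of T, so T = [1, -1] (x) [3, -2] (x) [6, -4, -2] and rank(T) ≤ 1.
These bounds meet, so rank(T) = 1.

rank(T) = 1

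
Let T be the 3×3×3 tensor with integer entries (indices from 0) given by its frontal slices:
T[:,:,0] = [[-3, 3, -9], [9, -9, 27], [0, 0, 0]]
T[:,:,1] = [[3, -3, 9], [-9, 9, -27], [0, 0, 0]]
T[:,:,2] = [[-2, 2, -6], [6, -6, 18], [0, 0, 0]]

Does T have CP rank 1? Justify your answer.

Yes

If T = a ⊗ b ⊗ c then every fibre of T is a multiple of the corresponding factor, so read the factors off the fibres through the nonzero entry T[0,0,0] = -3.
The mode-1 fibre T[:,0,0] = [-3, 9, 0] gives a = [1, -3, 0] (primitive direction); the mode-2 fibre T[0,:,0] = [-3, 3, -9] gives b = [1, -1, 3]; then c[k] = T[0,0,k] / (a[0]·b[0]) = [-3, 3, -2] / 1 = [-3, 3, -2].
Expanding [1, -3, 0] ⊗ [1, -1, 3] ⊗ [-3, 3, -2] reproduces all 27 entries of T, so T = [1, -3, 0] ⊗ [1, -1, 3] ⊗ [-3, 3, -2] and rank(T) ≤ 1.
Equivalently every frontal slice T[:,:,k] is c[k] times the rank-1 matrix [1, -3, 0] ⊗ [1, -1, 3]. So T has rank 1 (it is nonzero).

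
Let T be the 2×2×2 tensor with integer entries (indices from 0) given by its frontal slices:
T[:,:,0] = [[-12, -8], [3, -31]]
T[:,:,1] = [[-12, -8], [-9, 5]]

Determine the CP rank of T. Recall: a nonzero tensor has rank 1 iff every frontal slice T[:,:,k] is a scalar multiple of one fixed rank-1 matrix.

2

Lower bound: the mode-1 unfolding of T (rows indexed by i, columns by (j,k) = (0,0), (0,1), (1,0), (1,1)) is [[-12, -12, -8, -8], [3, -9, -31, 5]].
There the 2×2 minor on rows i ∈ {0, 1}, columns (j,k) ∈ {(0,0), (0,1)} is det [[-12, -12], [3, -9]] = 144 ≠ 0, so this unfolding has rank ≥ 2; CP rank is at least every unfolding rank, so rank(T) ≥ 2. (Flattening ranks never certify an upper bound on CP rank; for that we must actually write T with 2 rank-1 terms.)
Upper bound — finding two terms. Write S_k = T[:,:,k] for the frontal slices: S₀ = [[-12, -8], [3, -31]], S₁ = [[-12, -8], [-9, 5]].
If T = a₁ ⊗ b₁ ⊗ c₁ + a₂ ⊗ b₂ ⊗ c₂ then each S_k = c₁[k]·a₁b₁ᵀ + c₂[k]·a₂b₂ᵀ. S₀ and S₁ are linearly independent, so a₁b₁ᵀ and a₂b₂ᵀ must span the same plane of matrices: they are the rank-1 matrices of the form x·S₀ + y·S₁.
det(x·S₀ + y·S₁) is 396·x² + 264·xy − 132·y² = 132·(3·x − y)(x + y), vanishing at (x:y) = (1:3) and (1:-1).
M₁ = S₀ + 3·S₁ = [[-48, -32], [-24, -16]] = (-8)·[2, 1][3, 2]ᵀ and M₂ = S₀ − S₁ = [[0, 0], [12, -36]] = 12·[0, 1][1, -3]ᵀ, so take a₁ = [2, 1], b₁ = [3, 2], a₂ = [0, 1], b₂ = [1, -3].
Each slice is an integer combination of E₁ = a₁b₁ᵀ and E₂ = a₂b₂ᵀ: S₀ = −2·E₁ + 9·E₂, S₁ = −2·E₁ − 3·E₂; reading off coefficients, c₁ = [-2, -2] and c₂ = [9, -3].
Hence T = [2, 1] ⊗ [3, 2] ⊗ [-2, -2] + [0, 1] ⊗ [1, -3] ⊗ [9, -3], so rank(T) ≤ 2.
These bounds meet, so rank(T) = 2.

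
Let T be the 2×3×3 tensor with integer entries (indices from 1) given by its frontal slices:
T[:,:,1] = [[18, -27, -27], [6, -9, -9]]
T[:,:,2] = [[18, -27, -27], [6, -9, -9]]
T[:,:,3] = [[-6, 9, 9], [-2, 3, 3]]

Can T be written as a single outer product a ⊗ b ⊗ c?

Yes

If T = a ⊗ b ⊗ c then every fibre of T is a multiple of the corresponding factor, so read the factors off the fibres through the nonzero entry T[1,1,1] = 18.
The mode-1 fibre T[:,1,1] = [18, 6] gives a = [3, 1] (primitive direction); the mode-2 fibre T[1,:,1] = [18, -27, -27] gives b = [2, -3, -3]; then c[k] = T[1,1,k] / (a[1]·b[1]) = [18, 18, -6] / 6 = [3, 3, -1].
Expanding [3, 1] ⊗ [2, -3, -3] ⊗ [3, 3, -1] reproduces all 18 entries of T, so T = [3, 1] ⊗ [2, -3, -3] ⊗ [3, 3, -1] and rank(T) ≤ 1.
Equivalently every frontal slice T[:,:,k] is c[k] times the rank-1 matrix [3, 1] ⊗ [2, -3, -3]. So T has rank 1 (it is nonzero).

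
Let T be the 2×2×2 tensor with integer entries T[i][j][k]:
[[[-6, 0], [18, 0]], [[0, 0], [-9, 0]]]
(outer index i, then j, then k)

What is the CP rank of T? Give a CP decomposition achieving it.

Lower bound: in the mode-1 unfolding of T (rows indexed by i, columns by (j,k)) the 2×2 minor on rows i ∈ {0, 1}, columns (j,k) ∈ {(0,0), (1,0)} is det [[-6, 18], [0, -9]] = 54 ≠ 0, so that unfolding has rank ≥ 2 and hence rank(T) ≥ 2 (CP rank is at least every unfolding rank, though it can be larger).
Upper bound: T[:,:,k] = c[k]·M for every slice, with c = [1, 0] and M = [[-6, 18], [0, -9]] (rows i, columns j).
Splitting M by its rows (i = 0, 1), M = [1, 0][-6, 18]ᵀ + [0, 1][0, -9]ᵀ.
Hence T = [1, 0] ⊗ [-6, 18] ⊗ [1, 0] + [0, 1] ⊗ [0, -9] ⊗ [1, 0], so rank(T) ≤ 2.
These bounds meet, so rank(T) = 2.

rank(T) = 2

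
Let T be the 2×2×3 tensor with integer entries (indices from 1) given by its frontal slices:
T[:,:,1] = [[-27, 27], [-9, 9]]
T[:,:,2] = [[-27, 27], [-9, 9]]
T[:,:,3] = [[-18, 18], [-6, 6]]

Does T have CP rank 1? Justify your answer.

Yes

If T = a ⊗ b ⊗ c then every fibre of T is a multiple of the corresponding factor, so read the factors off the fibres through the nonzero entry T[1,1,1] = -27.
The mode-1 fibre T[:,1,1] = [-27, -9] gives a = [3, 1] (primitive direction); the mode-2 fibre T[1,:,1] = [-27, 27] gives b = [1, -1]; then c[k] = T[1,1,k] / (a[1]·b[1]) = [-27, -27, -18] / 3 = [-9, -9, -6].
Expanding [3, 1] ⊗ [1, -1] ⊗ [-9, -9, -6] reproduces all 12 entries of T, so T = [3, 1] ⊗ [1, -1] ⊗ [-9, -9, -6] and rank(T) ≤ 1.
Equivalently every frontal slice T[:,:,k] is c[k] times the rank-1 matrix [3, 1] ⊗ [1, -1]. So T has rank 1 (it is nonzero).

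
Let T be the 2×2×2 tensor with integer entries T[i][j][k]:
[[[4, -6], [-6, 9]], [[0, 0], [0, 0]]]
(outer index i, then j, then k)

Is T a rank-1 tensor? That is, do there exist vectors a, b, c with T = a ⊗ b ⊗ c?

The mode-1 fibre T[:,0,0] = [4, 0] gives a = [1, 0] (primitive direction); the mode-2 fibre T[0,:,0] = [4, -6] gives b = [2, -3]; then c[k] = T[0,0,k] / (a[0]·b[0]) = [4, -6] / 2 = [2, -3].
Expanding [1, 0] ⊗ [2, -3] ⊗ [2, -3] reproduces all 8 entries of T, so T = [1, 0] ⊗ [2, -3] ⊗ [2, -3] and rank(T) ≤ 1.
Equivalently every frontal slice T[:,:,k] is c[k] times the rank-1 matrix [1, 0] ⊗ [2, -3]. So T has rank 1 (it is nonzero).

Yes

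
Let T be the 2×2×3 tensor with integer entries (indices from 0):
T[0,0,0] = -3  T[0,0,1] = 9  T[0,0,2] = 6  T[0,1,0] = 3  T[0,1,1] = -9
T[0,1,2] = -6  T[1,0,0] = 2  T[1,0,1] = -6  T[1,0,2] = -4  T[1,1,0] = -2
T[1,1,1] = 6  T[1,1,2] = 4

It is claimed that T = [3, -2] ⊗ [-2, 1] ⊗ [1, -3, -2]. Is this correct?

No

Reconstruct entry (0,0,0) from the claimed factors: Σₗ aₗ[0]bₗ[0]cₗ[0] = (3)·(-2)·(1) = -6, but T[0,0,0] = -3. The claim is false.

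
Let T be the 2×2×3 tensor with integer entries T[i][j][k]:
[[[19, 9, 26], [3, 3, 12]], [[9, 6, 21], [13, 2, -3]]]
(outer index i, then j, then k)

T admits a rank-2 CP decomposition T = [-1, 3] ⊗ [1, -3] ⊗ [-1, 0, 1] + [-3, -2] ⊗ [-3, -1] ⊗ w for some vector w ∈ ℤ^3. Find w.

Subtract the known terms from T to get the rank-1 residual R = [-3, -2] ⊗ [-3, -1] ⊗ w, so R[i,j,k] = a[i]·b[j]·w[k]. Pick indices with nonzero a[0]·b[0] = (-3)·(-3) = 9. Only the fibre through (0,0,·) is needed: R[0,0,:] = T[0,0,:] − Σₗ aₗ[0]bₗ[0]cₗ = [19, 9, 26] − (-1)·(1)·[-1, 0, 1] = [18, 9, 27]. Then w[k] = R[0,0,k] / 9 for each k, giving w = [18, 9, 27] / 9 = [2, 1, 3].

w = [2, 1, 3]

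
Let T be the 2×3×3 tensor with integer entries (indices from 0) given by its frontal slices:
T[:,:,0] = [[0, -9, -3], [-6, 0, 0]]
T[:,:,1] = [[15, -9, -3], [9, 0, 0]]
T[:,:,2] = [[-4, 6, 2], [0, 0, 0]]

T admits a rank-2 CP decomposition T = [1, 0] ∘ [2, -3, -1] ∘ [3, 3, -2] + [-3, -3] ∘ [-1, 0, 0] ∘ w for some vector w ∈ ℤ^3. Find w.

w = [-2, 3, 0]

Subtract the known terms from T to get the rank-1 residual R = [-3, -3] ∘ [-1, 0, 0] ∘ w, so R[i,j,k] = a[i]·b[j]·w[k]. Pick indices with nonzero a[0]·b[0] = (-3)·(-1) = 3. Only the fibre through (0,0,·) is needed: R[0,0,:] = T[0,0,:] − Σₗ aₗ[0]bₗ[0]cₗ = [0, 15, -4] − (1)·(2)·[3, 3, -2] = [-6, 9, 0]. Then w[k] = R[0,0,k] / 3 for each k, giving w = [-6, 9, 0] / 3 = [-2, 3, 0].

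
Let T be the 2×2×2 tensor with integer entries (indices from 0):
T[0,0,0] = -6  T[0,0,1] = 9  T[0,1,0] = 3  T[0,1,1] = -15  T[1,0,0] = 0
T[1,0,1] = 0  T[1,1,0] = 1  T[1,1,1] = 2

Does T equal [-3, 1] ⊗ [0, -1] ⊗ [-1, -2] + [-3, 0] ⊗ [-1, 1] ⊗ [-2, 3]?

Yes

Reconstruct entrywise from the claimed factors. For example, T[0,0,0] = -6 and Σₗ aₗ[0]bₗ[0]cₗ[0] = (-3)·(0)·(-1) + (-3)·(-1)·(-2) = -6; checking all 8 entries, every one matches. The claim holds.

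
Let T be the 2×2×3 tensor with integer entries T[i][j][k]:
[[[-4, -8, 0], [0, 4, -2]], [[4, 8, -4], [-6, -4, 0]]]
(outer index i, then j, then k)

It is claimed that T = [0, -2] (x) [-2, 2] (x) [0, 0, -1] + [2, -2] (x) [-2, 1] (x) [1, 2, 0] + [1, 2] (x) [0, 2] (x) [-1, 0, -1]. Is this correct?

Yes

Reconstruct entrywise from the claimed factors. For example, T[1,0,0] = 4 and Σₗ aₗ[1]bₗ[0]cₗ[0] = (-2)·(-2)·(0) + (-2)·(-2)·(1) + (2)·(0)·(-1) = 4; checking all 12 entries, every one matches. The claim holds.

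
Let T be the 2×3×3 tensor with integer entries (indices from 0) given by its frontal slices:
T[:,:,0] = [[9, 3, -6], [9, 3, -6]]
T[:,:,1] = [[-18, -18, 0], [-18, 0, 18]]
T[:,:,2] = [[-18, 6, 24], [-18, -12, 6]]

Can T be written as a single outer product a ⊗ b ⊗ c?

The mode-2 unfolding of T (rows indexed by j, columns by (i,k) = (0,0), (0,1), (0,2), (1,0), (1,1), (1,2)) is [[9, -18, -18, 9, -18, -18], [3, -18, 6, 3, 0, -12], [-6, 0, 24, -6, 18, 6]].
There the 2×2 minor on rows j ∈ {0, 1}, columns (i,k) ∈ {(0,0), (0,1)} is det [[9, -18], [3, -18]] = -108 ≠ 0, so this unfolding has rank ≥ 2; CP rank is at least every unfolding rank, so rank(T) ≥ 2.
In particular rank(T) ≥ 2 > 1, so T is not rank-1.

No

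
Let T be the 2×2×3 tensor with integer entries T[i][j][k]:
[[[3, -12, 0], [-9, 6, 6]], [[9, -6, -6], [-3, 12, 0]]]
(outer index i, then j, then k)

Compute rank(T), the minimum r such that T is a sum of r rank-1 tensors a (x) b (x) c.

2

Lower bound: the mode-3 unfolding of T (rows indexed by k, columns by (i,j) = (0,0), (0,1), (1,0), (1,1)) is [[3, -9, 9, -3], [-12, 6, -6, 12], [0, 6, -6, 0]].
There the 2×2 minor on rows k ∈ {0, 1}, columns (i,j) ∈ {(0,0), (0,1)} is det [[3, -9], [-12, 6]] = -90 ≠ 0, so this unfolding has rank ≥ 2; CP rank is at least every unfolding rank, so rank(T) ≥ 2. (This is only a lower bound: in general the CP rank may exceed every unfolding rank, so we still need to exhibit 2 rank-1 terms summing to T.)
Upper bound — finding two terms. Write S_k = T[:,:,k] for the frontal slices: S₀ = [[3, -9], [9, -3]], S₁ = [[-12, 6], [-6, 12]], S₂ = [[0, 6], [-6, 0]].
If T = a₁ (x) b₁ (x) c₁ + a₂ (x) b₂ (x) c₂ then each S_k = c₁[k]·a₁b₁ᵀ + c₂[k]·a₂b₂ᵀ. S₀ and S₁ are linearly independent, so a₁b₁ᵀ and a₂b₂ᵀ must span the same plane of matrices: they are the rank-1 matrices of the form x·S₀ + y·S₁.
det(x·S₀ + y·S₁) is 72·x² − 36·xy − 108·y² = 36·(2·x − 3·y)(x + y), vanishing at (x:y) = (3:2) and (1:-1).
M₁ = 3·S₀ + 2·S₁ = [[-15, -15], [15, 15]] = (-15)·(1, -1)(1, 1)ᵀ and M₂ = S₀ − S₁ = [[15, -15], [15, -15]] = 15·(1, 1)(1, -1)ᵀ, so take a₁ = (1, -1), b₁ = (1, 1), a₂ = (1, 1), b₂ = (1, -1).
Each slice is an integer combination of E₁ = a₁b₁ᵀ and E₂ = a₂b₂ᵀ: S₀ = −3·E₁ + 6·E₂, S₁ = −3·E₁ − 9·E₂, S₂ = 3·E₁ − 3·E₂; reading off coefficients, c₁ = (-3, -3, 3) and c₂ = (6, -9, -3).
Hence T = (1, -1) (x) (1, 1) (x) (-3, -3, 3) + (1, 1) (x) (1, -1) (x) (6, -9, -3), so rank(T) ≤ 2.
These bounds meet, so rank(T) = 2.
Check entry T[1,1,2] = 0: (-1)·(1)·(3) + (1)·(-1)·(-3) = 0.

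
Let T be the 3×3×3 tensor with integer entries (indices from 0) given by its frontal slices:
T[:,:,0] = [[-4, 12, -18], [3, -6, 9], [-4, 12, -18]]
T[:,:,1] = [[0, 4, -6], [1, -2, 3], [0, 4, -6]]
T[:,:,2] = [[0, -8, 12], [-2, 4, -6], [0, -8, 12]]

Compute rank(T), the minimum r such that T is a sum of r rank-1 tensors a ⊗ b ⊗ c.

Lower bound: the mode-1 unfolding of T (rows indexed by i, columns by (j,k) = (0,0), (0,1), (0,2), (1,0), (1,1), (1,2), (2,0), (2,1), (2,2)) is [[-4, 0, 0, 12, 4, -8, -18, -6, 12], [3, 1, -2, -6, -2, 4, 9, 3, -6], [-4, 0, 0, 12, 4, -8, -18, -6, 12]].
There the 2×2 minor on rows i ∈ {0, 1}, columns (j,k) ∈ {(0,0), (0,1)} is det [[-4, 0], [3, 1]] = -4 ≠ 0, so this unfolding has rank ≥ 2; CP rank is at least every unfolding rank, so rank(T) ≥ 2. (Unfolding ranks only ever bound the CP rank from below — rank(T) can be strictly larger than all of them — so the matching upper bound has to come from an explicit 2-term decomposition.)
Upper bound — finding two terms. Write S_k = T[:,:,k] for the frontal slices: S₀ = [[-4, 12, -18], [3, -6, 9], [-4, 12, -18]], S₁ = [[0, 4, -6], [1, -2, 3], [0, 4, -6]], S₂ = [[0, -8, 12], [-2, 4, -6], [0, -8, 12]].
If T = a₁ ⊗ b₁ ⊗ c₁ + a₂ ⊗ b₂ ⊗ c₂ then each S_k = c₁[k]·a₁b₁ᵀ + c₂[k]·a₂b₂ᵀ. S₀ and S₁ are linearly independent, so a₁b₁ᵀ and a₂b₂ᵀ must span the same plane of matrices: they are the rank-1 matrices of the form x·S₀ + y·S₁.
The 2×2 minor of x·S₀ + y·S₁ on rows {0,1}, columns {0,1} is −12·x² − 16·xy − 4·y² = (-4)·(x + y)(3·x + y), vanishing at (x:y) = (1:-1) and (1:-3).
M₁ = S₀ − S₁ = [[-4, 8, -12], [2, -4, 6], [-4, 8, -12]] = (-2)·(2, -1, 2)(1, -2, 3)ᵀ and M₂ = S₀ − 3·S₁ = [[-4, 0, 0], [0, 0, 0], [-4, 0, 0]] = (-4)·(1, 0, 1)(1, 0, 0)ᵀ, so take a₁ = (2, -1, 2), b₁ = (1, -2, 3), a₂ = (1, 0, 1), b₂ = (1, 0, 0).
Each slice is an integer combination of E₁ = a₁b₁ᵀ and E₂ = a₂b₂ᵀ: S₀ = −3·E₁ + 2·E₂, S₁ = −E₁ + 2·E₂, S₂ = 2·E₁ − 4·E₂; reading off coefficients, c₁ = (-3, -1, 2) and c₂ = (2, 2, -4).
Hence T = (2, -1, 2) ⊗ (1, -2, 3) ⊗ (-3, -1, 2) + (1, 0, 1) ⊗ (1, 0, 0) ⊗ (2, 2, -4), so rank(T) ≤ 2.
These bounds meet, so rank(T) = 2.
Check entry T[0,0,1] = 0: (2)·(1)·(-1) + (1)·(1)·(2) = 0.

2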